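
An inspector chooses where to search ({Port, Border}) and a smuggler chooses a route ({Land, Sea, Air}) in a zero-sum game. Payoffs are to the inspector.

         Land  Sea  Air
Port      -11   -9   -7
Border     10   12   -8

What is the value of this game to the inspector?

Row minima: Port → -11, Border → -8; maximin = -8.
Column maxima: Land → 10, Sea → 12, Air → -7; minimax = -7.
-8 ≠ -7, so there is no saddle point; optimal play is mixed.
Sea is strictly dominated by Land (it gives the inspector strictly more in every row), so the smuggler never plays it.
On the remaining 2×2 (Port, Border vs Land, Air):
Let the inspector play Port with probability p. Expected payoff against Land: (-11)p + 10(1−p) = −21p + 10; against Air: (-7)p + (-8)(1−p) = p − 8.
Setting these equal: −21p + 10 = p − 8 ⇒ −22p = -18 ⇒ p = 9/11, and the value is (-21)·(9/11) + 10 = -79/11.
For the smuggler: with q = P(Land), equating Port's and Border's payoffs gives −4q − 7 = 18q − 8 ⇒ q = 1/22.

-79/11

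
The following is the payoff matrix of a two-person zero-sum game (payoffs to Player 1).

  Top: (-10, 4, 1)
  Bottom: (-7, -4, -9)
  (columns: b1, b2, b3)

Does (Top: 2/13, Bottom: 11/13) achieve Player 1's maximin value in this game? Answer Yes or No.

Against b1 this mix gives (2/13)·(-10) + (11/13)·(-7) = -97/13.
Against b2 this mix gives (2/13)·4 + (11/13)·(-4) = -36/13.
Against b3 this mix gives (2/13)·1 + (11/13)·(-9) = -97/13.
All of Player 2's active replies (b1, b3) yield -97/13, and no column does worse for Player 1. The mix makes Player 2 indifferent and guarantees -97/13, so it is optimal.

Yes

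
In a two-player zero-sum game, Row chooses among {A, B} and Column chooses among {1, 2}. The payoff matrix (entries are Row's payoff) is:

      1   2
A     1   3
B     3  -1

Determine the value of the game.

Row minima: A → 1, B → -1; maximin = 1.
Column maxima: 1 → 3, 2 → 3; minimax = 3.
1 ≠ 3, so there is no saddle point; optimal play is mixed.
Let Row play A with probability p. Expected payoff against 1: 1p + 3(1−p) = −2p + 3; against 2: 3p + (-1)(1−p) = 4p − 1.
Setting these equal: −2p + 3 = 4p − 1 ⇒ −6p = -4 ⇒ p = 2/3, and the value is (-2)·(2/3) + 3 = 5/3.
For Column: with q = P(1), equating A's and B's payoffs gives −2q + 3 = 4q − 1 ⇒ q = 2/3.

5/3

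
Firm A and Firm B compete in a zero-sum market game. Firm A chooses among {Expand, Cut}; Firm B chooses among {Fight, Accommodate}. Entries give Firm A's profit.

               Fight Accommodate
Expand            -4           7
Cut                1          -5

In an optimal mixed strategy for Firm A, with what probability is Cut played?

11/17

Row minima: Expand → -4, Cut → -5; maximin = -4.
Column maxima: Fight → 1, Accommodate → 7; minimax = 1.
-4 ≠ 1, so there is no saddle point; optimal play is mixed.
Let Firm A play Expand with probability p. Expected payoff against Fight: (-4)p + 1(1−p) = −5p + 1; against Accommodate: 7p + (-5)(1−p) = 12p − 5.
Setting these equal: −5p + 1 = 12p − 5 ⇒ −17p = -6 ⇒ p = 6/17, and the value is (-5)·(6/17) + 1 = -13/17.
For Firm B: with q = P(Fight), equating Expand's and Cut's payoffs gives −11q + 7 = 6q − 5 ⇒ q = 12/17.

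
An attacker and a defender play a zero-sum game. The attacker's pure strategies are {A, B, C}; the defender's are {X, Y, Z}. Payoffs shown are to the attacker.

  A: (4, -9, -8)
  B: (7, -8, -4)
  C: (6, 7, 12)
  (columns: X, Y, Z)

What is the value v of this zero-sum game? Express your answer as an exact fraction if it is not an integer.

Row minima: A → -9, B → -8, C → 6; maximin = 6.
Column maxima: X → 7, Y → 7, Z → 12; minimax = 7.
6 ≠ 7, so there is no saddle point; optimal play is mixed.
A is strictly dominated by B, so the attacker never plays it.
Z is strictly dominated by Y (it gives the attacker strictly more in every row), so the defender never plays it.
On the remaining 2×2 (B, C vs X, Y):
Let the attacker play B with probability p. Expected payoff against X: 7p + 6(1−p) = p + 6; against Y: (-8)p + 7(1−p) = −15p + 7.
Setting these equal: p + 6 = −15p + 7 ⇒ 16p = 1 ⇒ p = 1/16, and the value is (1)·(1/16) + 6 = 97/16.
For the defender: with q = P(X), equating B's and C's payoffs gives 15q − 8 = −q + 7 ⇒ q = 15/16.

97/16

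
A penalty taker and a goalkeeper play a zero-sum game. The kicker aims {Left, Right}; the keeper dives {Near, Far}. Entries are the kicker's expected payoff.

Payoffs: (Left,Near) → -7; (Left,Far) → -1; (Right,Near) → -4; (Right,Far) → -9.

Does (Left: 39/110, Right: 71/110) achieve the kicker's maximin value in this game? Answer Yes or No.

Against Near this mix gives (39/110)·(-7) + (71/110)·(-4) = -557/110.
Against Far this mix gives (39/110)·(-1) + (71/110)·(-9) = -339/55.
The keeper will play Far, holding the kicker to -339/55. Shifting weight toward the row that does better against Far would raise this floor (the equalizing mix achieves -59/11 against both Far and Near), so the proposed strategy is not optimal.

No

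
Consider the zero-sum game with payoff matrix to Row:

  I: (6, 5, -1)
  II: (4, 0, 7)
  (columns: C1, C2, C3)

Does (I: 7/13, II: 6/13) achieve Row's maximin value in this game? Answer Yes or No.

Against C1 this mix gives (7/13)·6 + (6/13)·4 = 66/13.
Against C2 this mix gives (7/13)·5 + (6/13)·0 = 35/13.
Against C3 this mix gives (7/13)·(-1) + (6/13)·7 = 35/13.
All of Column's active replies (C2, C3) yield 35/13, and no column does worse for Row. The mix makes Column indifferent and guarantees 35/13, so it is optimal.

Yes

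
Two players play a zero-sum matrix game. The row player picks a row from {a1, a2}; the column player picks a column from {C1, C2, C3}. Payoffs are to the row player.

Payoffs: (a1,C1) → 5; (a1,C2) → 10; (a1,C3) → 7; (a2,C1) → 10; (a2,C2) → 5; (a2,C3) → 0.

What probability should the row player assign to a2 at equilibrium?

1/6

Row minima: a1 → 5, a2 → 0; maximin = 5.
Column maxima: C1 → 10, C2 → 10, C3 → 7; minimax = 7.
5 ≠ 7, so there is no saddle point; optimal play is mixed.
C2 is strictly dominated by C3 (it gives the row player strictly more in every row), so the column player never plays it.
On the remaining 2×2 (a1, a2 vs C1, C3):
Let the row player play a1 with probability p. Expected payoff against C1: 5p + 10(1−p) = −5p + 10; against C3: 7p + 0(1−p) = 7p.
Setting these equal: −5p + 10 = 7p ⇒ −12p = -10 ⇒ p = 5/6, and the value is (-5)·(5/6) + 10 = 35/6.
For the column player: with q = P(C1), equating a1's and a2's payoffs gives −2q + 7 = 10q ⇒ q = 7/12.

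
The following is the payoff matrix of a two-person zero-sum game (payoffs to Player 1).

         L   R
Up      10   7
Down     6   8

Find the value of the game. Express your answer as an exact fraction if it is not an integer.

Row minima: Up → 7, Down → 6; maximin = 7.
Column maxima: L → 10, R → 8; minimax = 8.
7 ≠ 8, so there is no saddle point; optimal play is mixed.
Let Player 1 play Up with probability p. Expected payoff against L: 10p + 6(1−p) = 4p + 6; against R: 7p + 8(1−p) = −p + 8.
Setting these equal: 4p + 6 = −p + 8 ⇒ 5p = 2 ⇒ p = 2/5, and the value is (4)·(2/5) + 6 = 38/5.
For Player 2: with q = P(L), equating Up's and Down's payoffs gives 3q + 7 = −2q + 8 ⇒ q = 1/5.

38/5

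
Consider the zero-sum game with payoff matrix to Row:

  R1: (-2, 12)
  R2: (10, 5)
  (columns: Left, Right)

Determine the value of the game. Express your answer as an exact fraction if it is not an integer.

130/19

Row minima: R1 → -2, R2 → 5; maximin = 5.
Column maxima: Left → 10, Right → 12; minimax = 10.
5 ≠ 10, so there is no saddle point; optimal play is mixed.
Let Row play R1 with probability p. Expected payoff against Left: (-2)p + 10(1−p) = −12p + 10; against Right: 12p + 5(1−p) = 7p + 5.
Setting these equal: −12p + 10 = 7p + 5 ⇒ −19p = -5 ⇒ p = 5/19, and the value is (-12)·(5/19) + 10 = 130/19.
For Column: with q = P(Left), equating R1's and R2's payoffs gives −14q + 12 = 5q + 5 ⇒ q = 7/19.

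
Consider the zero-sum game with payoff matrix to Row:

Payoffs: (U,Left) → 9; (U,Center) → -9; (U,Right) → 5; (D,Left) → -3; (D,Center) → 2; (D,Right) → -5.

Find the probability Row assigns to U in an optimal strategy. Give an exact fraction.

1/3

Row minima: U → -9, D → -5; maximin = -5.
Column maxima: Left → 9, Center → 2, Right → 5; minimax = 2.
-5 ≠ 2, so there is no saddle point; optimal play is mixed.
Left is strictly dominated by Right (it gives Row strictly more in every row), so Column never plays it.
On the remaining 2×2 (U, D vs Center, Right):
Let Row play U with probability p. Expected payoff against Center: (-9)p + 2(1−p) = −11p + 2; against Right: 5p + (-5)(1−p) = 10p − 5.
Setting these equal: −11p + 2 = 10p − 5 ⇒ −21p = -7 ⇒ p = 1/3, and the value is (-11)·(1/3) + 2 = -5/3.
For Column: with q = P(Center), equating U's and D's payoffs gives −14q + 5 = 7q − 5 ⇒ q = 10/21.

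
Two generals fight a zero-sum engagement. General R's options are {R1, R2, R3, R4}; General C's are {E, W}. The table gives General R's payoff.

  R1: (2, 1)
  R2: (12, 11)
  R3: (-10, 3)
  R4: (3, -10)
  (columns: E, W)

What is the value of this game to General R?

Row minima: R1 → 1, R2 → 11, R3 → -10, R4 → -10; maximin = 11.
Column maxima: E → 12, W → 11; minimax = 11.
Since maximin = minimax = 11, there is a saddle point and the value is 11.

11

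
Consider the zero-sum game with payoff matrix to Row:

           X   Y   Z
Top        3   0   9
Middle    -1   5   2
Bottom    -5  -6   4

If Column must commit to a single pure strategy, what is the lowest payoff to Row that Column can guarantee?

Column maxima: X → 3, Y → 5, Z → 9.
The smallest of these is 3.

3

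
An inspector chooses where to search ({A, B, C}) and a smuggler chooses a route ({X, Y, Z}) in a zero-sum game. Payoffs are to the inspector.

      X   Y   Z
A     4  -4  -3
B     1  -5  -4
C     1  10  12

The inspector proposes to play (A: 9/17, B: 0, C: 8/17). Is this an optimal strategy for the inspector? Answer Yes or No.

Yes

Against X this mix gives (9/17)·4 + (8/17)·1 = 44/17.
Against Y this mix gives (9/17)·(-4) + (8/17)·10 = 44/17.
Against Z this mix gives (9/17)·(-3) + (8/17)·12 = 69/17.
All of the smuggler's active replies (X, Y) yield 44/17, and no column does worse for the inspector. The mix makes the smuggler indifferent and guarantees 44/17, so it is optimal.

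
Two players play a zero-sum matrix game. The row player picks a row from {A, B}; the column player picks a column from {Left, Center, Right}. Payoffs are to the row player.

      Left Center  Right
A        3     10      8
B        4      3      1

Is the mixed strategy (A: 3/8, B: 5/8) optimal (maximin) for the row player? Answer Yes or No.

Yes

Against Left this mix gives (3/8)·3 + (5/8)·4 = 29/8.
Against Center this mix gives (3/8)·10 + (5/8)·3 = 45/8.
Against Right this mix gives (3/8)·8 + (5/8)·1 = 29/8.
All of the column player's active replies (Left, Right) yield 29/8, and no column does worse for the row player. The mix makes the column player indifferent and guarantees 29/8, so it is optimal.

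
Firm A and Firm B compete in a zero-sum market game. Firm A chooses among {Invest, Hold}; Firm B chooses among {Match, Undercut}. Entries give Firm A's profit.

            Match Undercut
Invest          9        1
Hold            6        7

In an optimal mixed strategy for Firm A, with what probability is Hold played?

Row minima: Invest → 1, Hold → 6; maximin = 6.
Column maxima: Match → 9, Undercut → 7; minimax = 7.
6 ≠ 7, so there is no saddle point; optimal play is mixed.
Let Firm A play Invest with probability p. Expected payoff against Match: 9p + 6(1−p) = 3p + 6; against Undercut: 1p + 7(1−p) = −6p + 7.
Setting these equal: 3p + 6 = −6p + 7 ⇒ 9p = 1 ⇒ p = 1/9, and the value is (3)·(1/9) + 6 = 19/3.
For Firm B: with q = P(Match), equating Invest's and Hold's payoffs gives 8q + 1 = −q + 7 ⇒ q = 2/3.

8/9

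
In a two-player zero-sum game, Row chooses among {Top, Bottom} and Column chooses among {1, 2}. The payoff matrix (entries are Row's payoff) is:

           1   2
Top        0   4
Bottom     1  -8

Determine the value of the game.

Row minima: Top → 0, Bottom → -8; maximin = 0.
Column maxima: 1 → 1, 2 → 4; minimax = 1.
0 ≠ 1, so there is no saddle point; optimal play is mixed.
Let Row play Top with probability p. Expected payoff against 1: 0p + 1(1−p) = −p + 1; against 2: 4p + (-8)(1−p) = 12p − 8.
Setting these equal: −p + 1 = 12p − 8 ⇒ −13p = -9 ⇒ p = 9/13, and the value is (-1)·(9/13) + 1 = 4/13.
For Column: with q = P(1), equating Top's and Bottom's payoffs gives −4q + 4 = 9q − 8 ⇒ q = 12/13.

4/13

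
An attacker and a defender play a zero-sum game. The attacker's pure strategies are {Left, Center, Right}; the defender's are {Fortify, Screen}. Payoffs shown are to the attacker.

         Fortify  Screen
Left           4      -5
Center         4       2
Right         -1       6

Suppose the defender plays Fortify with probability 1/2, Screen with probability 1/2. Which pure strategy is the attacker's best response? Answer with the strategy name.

Center

Expected payoff of Left: (1/2)·4 + (1/2)·(-5) = -1/2.
Expected payoff of Center: (1/2)·4 + (1/2)·2 = 3.
Expected payoff of Right: (1/2)·(-1) + (1/2)·6 = 5/2.
The largest is 3, so the attacker's best response is Center.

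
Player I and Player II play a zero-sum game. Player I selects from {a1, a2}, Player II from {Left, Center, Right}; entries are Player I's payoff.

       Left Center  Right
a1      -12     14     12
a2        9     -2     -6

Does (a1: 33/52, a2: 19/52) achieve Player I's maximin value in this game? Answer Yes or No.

No

Against Left this mix gives (33/52)·(-12) + (19/52)·9 = -225/52.
Against Center this mix gives (33/52)·14 + (19/52)·(-2) = 106/13.
Against Right this mix gives (33/52)·12 + (19/52)·(-6) = 141/26.
Player II will play Left, holding Player I to -225/52. Shifting weight toward the row that does better against Left would raise this floor (the equalizing mix achieves 12/13 against both Left and Right), so the proposed strategy is not optimal.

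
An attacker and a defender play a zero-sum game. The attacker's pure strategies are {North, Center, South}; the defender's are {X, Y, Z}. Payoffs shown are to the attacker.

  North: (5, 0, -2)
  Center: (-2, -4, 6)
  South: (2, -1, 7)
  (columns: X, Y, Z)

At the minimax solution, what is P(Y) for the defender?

9/10

Row minima: North → -2, Center → -4, South → -1; maximin = -1.
Column maxima: X → 5, Y → 0, Z → 7; minimax = 0.
-1 ≠ 0, so there is no saddle point; optimal play is mixed.
Center is strictly dominated by South, so the attacker never plays it.
X is strictly dominated by Y (it gives the attacker strictly more in every row), so the defender never plays it.
On the remaining 2×2 (North, South vs Y, Z):
Let the attacker play North with probability p. Expected payoff against Y: 0p + (-1)(1−p) = p − 1; against Z: (-2)p + 7(1−p) = −9p + 7.
Setting these equal: p − 1 = −9p + 7 ⇒ 10p = 8 ⇒ p = 4/5, and the value is (1)·(4/5) − 1 = -1/5.
For the defender: with q = P(Y), equating North's and South's payoffs gives 2q − 2 = −8q + 7 ⇒ q = 9/10.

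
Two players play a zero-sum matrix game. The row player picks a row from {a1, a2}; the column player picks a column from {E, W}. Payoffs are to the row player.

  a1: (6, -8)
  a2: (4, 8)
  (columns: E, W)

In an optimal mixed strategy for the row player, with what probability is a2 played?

7/9

Row minima: a1 → -8, a2 → 4; maximin = 4.
Column maxima: E → 6, W → 8; minimax = 6.
4 ≠ 6, so there is no saddle point; optimal play is mixed.
Let the row player play a1 with probability p. Expected payoff against E: 6p + 4(1−p) = 2p + 4; against W: (-8)p + 8(1−p) = −16p + 8.
Setting these equal: 2p + 4 = −16p + 8 ⇒ 18p = 4 ⇒ p = 2/9, and the value is (2)·(2/9) + 4 = 40/9.
For the column player: with q = P(E), equating a1's and a2's payoffs gives 14q − 8 = −4q + 8 ⇒ q = 8/9.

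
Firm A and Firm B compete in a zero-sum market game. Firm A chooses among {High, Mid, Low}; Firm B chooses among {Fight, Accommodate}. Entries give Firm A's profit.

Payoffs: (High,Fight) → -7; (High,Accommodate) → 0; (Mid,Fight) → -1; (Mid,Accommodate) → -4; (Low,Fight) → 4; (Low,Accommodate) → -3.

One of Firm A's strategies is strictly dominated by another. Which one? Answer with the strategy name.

Mid

Low gives a strictly higher payoff than Mid against every column: 4 > -1, -3 > -4.
So Mid is strictly dominated and Firm A never plays it.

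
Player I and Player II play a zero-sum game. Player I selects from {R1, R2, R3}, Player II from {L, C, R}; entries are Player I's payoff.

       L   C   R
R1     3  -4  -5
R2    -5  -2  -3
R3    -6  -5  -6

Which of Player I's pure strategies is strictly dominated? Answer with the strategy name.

R3

R1 gives a strictly higher payoff than R3 against every column: 3 > -6, -4 > -5, -5 > -6.
So R3 is strictly dominated and Player I never plays it.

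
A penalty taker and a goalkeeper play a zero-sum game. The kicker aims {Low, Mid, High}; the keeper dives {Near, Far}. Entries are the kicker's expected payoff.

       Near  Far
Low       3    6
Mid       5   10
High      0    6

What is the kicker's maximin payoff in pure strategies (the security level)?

Row minima: Low → 3, Mid → 5, High → 0.
The best of these is 5.

5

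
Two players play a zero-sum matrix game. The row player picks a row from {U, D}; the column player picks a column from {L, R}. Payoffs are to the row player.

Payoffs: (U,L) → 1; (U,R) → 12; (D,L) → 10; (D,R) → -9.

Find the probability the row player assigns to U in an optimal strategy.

19/30

Row minima: U → 1, D → -9; maximin = 1.
Column maxima: L → 10, R → 12; minimax = 10.
1 ≠ 10, so there is no saddle point; optimal play is mixed.
Let the row player play U with probability p. Expected payoff against L: 1p + 10(1−p) = −9p + 10; against R: 12p + (-9)(1−p) = 21p − 9.
Setting these equal: −9p + 10 = 21p − 9 ⇒ −30p = -19 ⇒ p = 19/30, and the value is (-9)·(19/30) + 10 = 43/10.
For the column player: with q = P(L), equating U's and D's payoffs gives −11q + 12 = 19q − 9 ⇒ q = 7/10.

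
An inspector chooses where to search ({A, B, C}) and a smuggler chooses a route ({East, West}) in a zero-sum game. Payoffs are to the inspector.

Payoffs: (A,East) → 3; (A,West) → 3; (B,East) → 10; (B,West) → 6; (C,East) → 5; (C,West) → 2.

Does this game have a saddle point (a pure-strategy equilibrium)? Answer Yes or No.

Row minima: A → 3, B → 6, C → 2; maximin = 6.
Column maxima: East → 10, West → 6; minimax = 6.
maximin = minimax = 6, so a saddle point exists.

Yes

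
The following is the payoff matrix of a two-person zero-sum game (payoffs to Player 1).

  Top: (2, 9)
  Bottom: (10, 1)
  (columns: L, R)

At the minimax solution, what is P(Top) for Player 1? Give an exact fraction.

Row minima: Top → 2, Bottom → 1; maximin = 2.
Column maxima: L → 10, R → 9; minimax = 9.
2 ≠ 9, so there is no saddle point; optimal play is mixed.
Let Player 1 play Top with probability p. Expected payoff against L: 2p + 10(1−p) = −8p + 10; against R: 9p + 1(1−p) = 8p + 1.
Setting these equal: −8p + 10 = 8p + 1 ⇒ −16p = -9 ⇒ p = 9/16, and the value is (-8)·(9/16) + 10 = 11/2.
For Player 2: with q = P(L), equating Top's and Bottom's payoffs gives −7q + 9 = 9q + 1 ⇒ q = 1/2.

9/16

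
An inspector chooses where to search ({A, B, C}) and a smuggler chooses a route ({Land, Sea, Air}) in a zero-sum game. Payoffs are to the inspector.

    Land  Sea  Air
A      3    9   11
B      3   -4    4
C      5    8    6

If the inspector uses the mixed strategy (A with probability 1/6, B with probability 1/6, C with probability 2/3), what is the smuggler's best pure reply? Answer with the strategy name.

Land

If the smuggler plays Land, the inspector's expected payoff is (1/6)·3 + (1/6)·3 + (2/3)·5 = 13/3.
If the smuggler plays Sea, the inspector's expected payoff is (1/6)·9 + (1/6)·(-4) + (2/3)·8 = 37/6.
If the smuggler plays Air, the inspector's expected payoff is (1/6)·11 + (1/6)·4 + (2/3)·6 = 13/2.
The smuggler minimizes the inspector's payoff; the smallest is 13/3, so the best response is Land.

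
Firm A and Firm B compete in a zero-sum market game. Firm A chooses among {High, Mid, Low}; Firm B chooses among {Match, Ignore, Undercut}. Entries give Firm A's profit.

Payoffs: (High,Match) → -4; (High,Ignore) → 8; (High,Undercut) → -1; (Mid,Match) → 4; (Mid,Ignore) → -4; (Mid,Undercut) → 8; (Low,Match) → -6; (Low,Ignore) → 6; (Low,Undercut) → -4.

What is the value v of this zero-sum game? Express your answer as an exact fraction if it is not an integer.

4/5

Row minima: High → -4, Mid → -4, Low → -6; maximin = -4.
Column maxima: Match → 4, Ignore → 8, Undercut → 8; minimax = 4.
-4 ≠ 4, so there is no saddle point; optimal play is mixed.
Low is strictly dominated by High, so Firm A never plays it.
Undercut is strictly dominated by Match (it gives Firm A strictly more in every row), so Firm B never plays it.
On the remaining 2×2 (High, Mid vs Match, Ignore):
Let Firm A play High with probability p. Expected payoff against Match: (-4)p + 4(1−p) = −8p + 4; against Ignore: 8p + (-4)(1−p) = 12p − 4.
Setting these equal: −8p + 4 = 12p − 4 ⇒ −20p = -8 ⇒ p = 2/5, and the value is (-8)·(2/5) + 4 = 4/5.
For Firm B: with q = P(Match), equating High's and Mid's payoffs gives −12q + 8 = 8q − 4 ⇒ q = 3/5.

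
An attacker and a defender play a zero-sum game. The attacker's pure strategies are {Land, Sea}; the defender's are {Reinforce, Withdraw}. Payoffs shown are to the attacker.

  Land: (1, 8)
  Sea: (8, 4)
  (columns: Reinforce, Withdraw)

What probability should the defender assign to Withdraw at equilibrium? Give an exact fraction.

7/11

Row minima: Land → 1, Sea → 4; maximin = 4.
Column maxima: Reinforce → 8, Withdraw → 8; minimax = 8.
4 ≠ 8, so there is no saddle point; optimal play is mixed.
Let the attacker play Land with probability p. Expected payoff against Reinforce: 1p + 8(1−p) = −7p + 8; against Withdraw: 8p + 4(1−p) = 4p + 4.
Setting these equal: −7p + 8 = 4p + 4 ⇒ −11p = -4 ⇒ p = 4/11, and the value is (-7)·(4/11) + 8 = 60/11.
For the defender: with q = P(Reinforce), equating Land's and Sea's payoffs gives −7q + 8 = 4q + 4 ⇒ q = 4/11.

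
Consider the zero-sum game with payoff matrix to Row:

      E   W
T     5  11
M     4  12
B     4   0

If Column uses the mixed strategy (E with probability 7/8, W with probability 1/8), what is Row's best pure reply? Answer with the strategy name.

Expected payoff of T: (7/8)·5 + (1/8)·11 = 23/4.
Expected payoff of M: (7/8)·4 + (1/8)·12 = 5.
Expected payoff of B: (7/8)·4 + (1/8)·0 = 7/2.
The largest is 23/4, so Row's best response is T.

T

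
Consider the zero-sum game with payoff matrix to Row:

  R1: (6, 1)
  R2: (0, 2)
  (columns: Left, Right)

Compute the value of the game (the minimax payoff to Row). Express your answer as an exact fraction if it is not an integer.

Row minima: R1 → 1, R2 → 0; maximin = 1.
Column maxima: Left → 6, Right → 2; minimax = 2.
1 ≠ 2, so there is no saddle point; optimal play is mixed.
Let Row play R1 with probability p. Expected payoff against Left: 6p + 0(1−p) = 6p; against Right: 1p + 2(1−p) = −p + 2.
Setting these equal: 6p = −p + 2 ⇒ 7p = 2 ⇒ p = 2/7, and the value is (6)·(2/7) = 12/7.
For Column: with q = P(Left), equating R1's and R2's payoffs gives 5q + 1 = −2q + 2 ⇒ q = 1/7.

12/7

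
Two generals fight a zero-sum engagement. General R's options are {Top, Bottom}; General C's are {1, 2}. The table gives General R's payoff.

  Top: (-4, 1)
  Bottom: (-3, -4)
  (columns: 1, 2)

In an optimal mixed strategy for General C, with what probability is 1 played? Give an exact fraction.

5/6

Row minima: Top → -4, Bottom → -4; maximin = -4.
Column maxima: 1 → -3, 2 → 1; minimax = -3.
-4 ≠ -3, so there is no saddle point; optimal play is mixed.
Let General R play Top with probability p. Expected payoff against 1: (-4)p + (-3)(1−p) = −p − 3; against 2: 1p + (-4)(1−p) = 5p − 4.
Setting these equal: −p − 3 = 5p − 4 ⇒ −6p = -1 ⇒ p = 1/6, and the value is (-1)·(1/6) − 3 = -19/6.
For General C: with q = P(1), equating Top's and Bottom's payoffs gives −5q + 1 = q − 4 ⇒ q = 5/6.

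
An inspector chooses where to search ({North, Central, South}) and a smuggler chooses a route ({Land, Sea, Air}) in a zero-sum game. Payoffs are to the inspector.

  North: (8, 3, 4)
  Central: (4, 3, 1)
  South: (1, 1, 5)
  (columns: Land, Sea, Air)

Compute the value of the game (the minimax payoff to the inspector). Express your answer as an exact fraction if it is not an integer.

3

Row minima: North → 3, Central → 1, South → 1; maximin = 3.
Column maxima: Land → 8, Sea → 3, Air → 5; minimax = 3.
Since maximin = minimax = 3, there is a saddle point and the value is 3.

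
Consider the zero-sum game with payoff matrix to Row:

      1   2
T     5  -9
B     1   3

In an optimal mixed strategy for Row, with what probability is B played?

7/8

Row minima: T → -9, B → 1; maximin = 1.
Column maxima: 1 → 5, 2 → 3; minimax = 3.
1 ≠ 3, so there is no saddle point; optimal play is mixed.
Let Row play T with probability p. Expected payoff against 1: 5p + 1(1−p) = 4p + 1; against 2: (-9)p + 3(1−p) = −12p + 3.
Setting these equal: 4p + 1 = −12p + 3 ⇒ 16p = 2 ⇒ p = 1/8, and the value is (4)·(1/8) + 1 = 3/2.
For Column: with q = P(1), equating T's and B's payoffs gives 14q − 9 = −2q + 3 ⇒ q = 3/4.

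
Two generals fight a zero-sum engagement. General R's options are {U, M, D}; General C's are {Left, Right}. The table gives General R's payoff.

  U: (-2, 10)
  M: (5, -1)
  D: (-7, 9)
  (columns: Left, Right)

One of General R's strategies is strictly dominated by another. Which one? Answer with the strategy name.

U gives a strictly higher payoff than D against every column: -2 > -7, 10 > 9.
So D is strictly dominated and General R never plays it.

D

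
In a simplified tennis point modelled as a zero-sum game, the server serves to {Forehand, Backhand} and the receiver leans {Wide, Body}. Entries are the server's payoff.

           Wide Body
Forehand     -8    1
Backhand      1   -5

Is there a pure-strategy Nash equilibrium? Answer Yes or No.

No

Row minima: Forehand → -8, Backhand → -5; maximin = -5.
Column maxima: Wide → 1, Body → 1; minimax = 1.
-5 ≠ 1, so no pure-strategy equilibrium exists.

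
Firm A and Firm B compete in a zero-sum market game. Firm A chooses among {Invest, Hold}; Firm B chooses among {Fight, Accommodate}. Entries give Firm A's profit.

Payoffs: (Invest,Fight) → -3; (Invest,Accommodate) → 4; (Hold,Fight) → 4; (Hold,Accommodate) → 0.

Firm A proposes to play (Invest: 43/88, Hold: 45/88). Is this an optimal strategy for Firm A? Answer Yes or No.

Against Fight this mix gives (43/88)·(-3) + (45/88)·4 = 51/88.
Against Accommodate this mix gives (43/88)·4 + (45/88)·0 = 43/22.
Firm B will play Fight, holding Firm A to 51/88. Shifting weight toward the row that does better against Fight would raise this floor (the equalizing mix achieves 16/11 against both Fight and Accommodate), so the proposed strategy is not optimal.

No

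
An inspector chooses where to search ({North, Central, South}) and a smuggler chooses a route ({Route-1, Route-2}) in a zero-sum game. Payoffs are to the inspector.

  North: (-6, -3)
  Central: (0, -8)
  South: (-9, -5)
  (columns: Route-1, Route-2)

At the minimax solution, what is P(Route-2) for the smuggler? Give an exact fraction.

Row minima: North → -6, Central → -8, South → -9; maximin = -6.
Column maxima: Route-1 → 0, Route-2 → -3; minimax = -3.
-6 ≠ -3, so there is no saddle point; optimal play is mixed.
South is strictly dominated by North, so the inspector never plays it.
On the remaining 2×2 (North, Central vs Route-1, Route-2):
Let the inspector play North with probability p. Expected payoff against Route-1: (-6)p + 0(1−p) = −6p; against Route-2: (-3)p + (-8)(1−p) = 5p − 8.
Setting these equal: −6p = 5p − 8 ⇒ −11p = -8 ⇒ p = 8/11, and the value is (-6)·(8/11) = -48/11.
For the smuggler: with q = P(Route-1), equating North's and Central's payoffs gives −3q − 3 = 8q − 8 ⇒ q = 5/11.

6/11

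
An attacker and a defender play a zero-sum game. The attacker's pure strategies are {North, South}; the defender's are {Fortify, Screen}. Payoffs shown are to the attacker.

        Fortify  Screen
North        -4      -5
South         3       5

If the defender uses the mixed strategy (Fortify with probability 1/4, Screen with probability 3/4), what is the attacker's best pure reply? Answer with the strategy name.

Expected payoff of North: (1/4)·(-4) + (3/4)·(-5) = -19/4.
Expected payoff of South: (1/4)·3 + (3/4)·5 = 9/2.
The largest is 9/2, so the attacker's best response is South.

South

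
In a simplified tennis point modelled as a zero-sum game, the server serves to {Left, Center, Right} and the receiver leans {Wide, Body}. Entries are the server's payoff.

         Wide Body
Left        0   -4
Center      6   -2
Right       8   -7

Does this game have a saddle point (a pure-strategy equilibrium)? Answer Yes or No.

Yes

Row minima: Left → -4, Center → -2, Right → -7; maximin = -2.
Column maxima: Wide → 8, Body → -2; minimax = -2.
maximin = minimax = -2, so a saddle point exists.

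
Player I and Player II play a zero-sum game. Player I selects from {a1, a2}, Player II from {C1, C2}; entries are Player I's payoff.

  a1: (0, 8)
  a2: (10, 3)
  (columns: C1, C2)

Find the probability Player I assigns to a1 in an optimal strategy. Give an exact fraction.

7/15

Row minima: a1 → 0, a2 → 3; maximin = 3.
Column maxima: C1 → 10, C2 → 8; minimax = 8.
3 ≠ 8, so there is no saddle point; optimal play is mixed.
Let Player I play a1 with probability p. Expected payoff against C1: 0p + 10(1−p) = −10p + 10; against C2: 8p + 3(1−p) = 5p + 3.
Setting these equal: −10p + 10 = 5p + 3 ⇒ −15p = -7 ⇒ p = 7/15, and the value is (-10)·(7/15) + 10 = 16/3.
For Player II: with q = P(C1), equating a1's and a2's payoffs gives −8q + 8 = 7q + 3 ⇒ q = 1/3.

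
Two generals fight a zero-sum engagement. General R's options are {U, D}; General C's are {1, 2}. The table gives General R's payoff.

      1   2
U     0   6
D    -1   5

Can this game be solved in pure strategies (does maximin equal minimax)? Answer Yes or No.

Yes

Row minima: U → 0, D → -1; maximin = 0.
Column maxima: 1 → 0, 2 → 6; minimax = 0.
maximin = minimax = 0, so a saddle point exists.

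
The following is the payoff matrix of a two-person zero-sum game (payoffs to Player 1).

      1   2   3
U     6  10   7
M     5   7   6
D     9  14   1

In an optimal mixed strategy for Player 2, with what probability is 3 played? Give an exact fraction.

1/3

Row minima: U → 6, M → 5, D → 1; maximin = 6.
Column maxima: 1 → 9, 2 → 14, 3 → 7; minimax = 7.
6 ≠ 7, so there is no saddle point; optimal play is mixed.
M is strictly dominated by U, so Player 1 never plays it.
2 is strictly dominated by 1 (it gives Player 1 strictly more in every row), so Player 2 never plays it.
On the remaining 2×2 (U, D vs 1, 3):
Let Player 1 play U with probability p. Expected payoff against 1: 6p + 9(1−p) = −3p + 9; against 3: 7p + 1(1−p) = 6p + 1.
Setting these equal: −3p + 9 = 6p + 1 ⇒ −9p = -8 ⇒ p = 8/9, and the value is (-3)·(8/9) + 9 = 19/3.
For Player 2: with q = P(1), equating U's and D's payoffs gives −q + 7 = 8q + 1 ⇒ q = 2/3.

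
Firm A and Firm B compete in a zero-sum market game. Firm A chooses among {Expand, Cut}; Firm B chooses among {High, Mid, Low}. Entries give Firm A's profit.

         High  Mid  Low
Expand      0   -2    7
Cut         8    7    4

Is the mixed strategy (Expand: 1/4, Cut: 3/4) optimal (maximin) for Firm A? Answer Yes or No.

Against High this mix gives (1/4)·0 + (3/4)·8 = 6.
Against Mid this mix gives (1/4)·(-2) + (3/4)·7 = 19/4.
Against Low this mix gives (1/4)·7 + (3/4)·4 = 19/4.
All of Firm B's active replies (Mid, Low) yield 19/4, and no column does worse for Firm A. The mix makes Firm B indifferent and guarantees 19/4, so it is optimal.

Yes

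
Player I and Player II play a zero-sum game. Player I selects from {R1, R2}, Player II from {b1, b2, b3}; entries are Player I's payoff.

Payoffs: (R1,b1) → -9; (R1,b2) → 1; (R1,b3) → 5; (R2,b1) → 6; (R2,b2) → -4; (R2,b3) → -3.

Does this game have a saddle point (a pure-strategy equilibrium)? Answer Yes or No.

No

Row minima: R1 → -9, R2 → -4; maximin = -4.
Column maxima: b1 → 6, b2 → 1, b3 → 5; minimax = 1.
-4 ≠ 1, so no pure-strategy equilibrium exists.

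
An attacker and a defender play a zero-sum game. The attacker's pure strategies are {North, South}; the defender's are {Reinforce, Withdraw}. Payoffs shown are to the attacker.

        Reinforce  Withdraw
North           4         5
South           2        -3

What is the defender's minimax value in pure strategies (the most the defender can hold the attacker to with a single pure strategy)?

Column maxima: Reinforce → 4, Withdraw → 5.
The smallest of these is 4.

4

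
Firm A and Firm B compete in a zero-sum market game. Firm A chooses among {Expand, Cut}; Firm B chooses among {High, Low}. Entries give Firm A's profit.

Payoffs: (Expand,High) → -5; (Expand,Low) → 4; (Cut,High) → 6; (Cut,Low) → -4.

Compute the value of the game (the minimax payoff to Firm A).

Row minima: Expand → -5, Cut → -4; maximin = -4.
Column maxima: High → 6, Low → 4; minimax = 4.
-4 ≠ 4, so there is no saddle point; optimal play is mixed.
Let Firm A play Expand with probability p. Expected payoff against High: (-5)p + 6(1−p) = −11p + 6; against Low: 4p + (-4)(1−p) = 8p − 4.
Setting these equal: −11p + 6 = 8p − 4 ⇒ −19p = -10 ⇒ p = 10/19, and the value is (-11)·(10/19) + 6 = 4/19.
For Firm B: with q = P(High), equating Expand's and Cut's payoffs gives −9q + 4 = 10q − 4 ⇒ q = 8/19.

4/19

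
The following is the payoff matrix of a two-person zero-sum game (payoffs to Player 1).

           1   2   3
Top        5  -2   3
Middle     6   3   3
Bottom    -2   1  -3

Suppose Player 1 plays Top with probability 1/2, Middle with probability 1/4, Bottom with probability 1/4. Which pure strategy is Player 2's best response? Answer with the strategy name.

2

If Player 2 plays 1, Player 1's expected payoff is (1/2)·5 + (1/4)·6 + (1/4)·(-2) = 7/2.
If Player 2 plays 2, Player 1's expected payoff is (1/2)·(-2) + (1/4)·3 + (1/4)·1 = 0.
If Player 2 plays 3, Player 1's expected payoff is (1/2)·3 + (1/4)·3 + (1/4)·(-3) = 3/2.
Player 2 minimizes Player 1's payoff; the smallest is 0, so the best response is 2.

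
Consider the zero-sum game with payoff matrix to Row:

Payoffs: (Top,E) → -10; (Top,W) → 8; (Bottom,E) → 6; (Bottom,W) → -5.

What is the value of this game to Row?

-2/29

Row minima: Top → -10, Bottom → -5; maximin = -5.
Column maxima: E → 6, W → 8; minimax = 6.
-5 ≠ 6, so there is no saddle point; optimal play is mixed.
Let Row play Top with probability p. Expected payoff against E: (-10)p + 6(1−p) = −16p + 6; against W: 8p + (-5)(1−p) = 13p − 5.
Setting these equal: −16p + 6 = 13p − 5 ⇒ −29p = -11 ⇒ p = 11/29, and the value is (-16)·(11/29) + 6 = -2/29.
For Column: with q = P(E), equating Top's and Bottom's payoffs gives −18q + 8 = 11q − 5 ⇒ q = 13/29.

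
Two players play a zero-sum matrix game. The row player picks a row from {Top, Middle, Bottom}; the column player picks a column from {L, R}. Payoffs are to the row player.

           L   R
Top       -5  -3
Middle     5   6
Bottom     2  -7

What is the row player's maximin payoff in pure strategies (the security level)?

5

Row minima: Top → -5, Middle → 5, Bottom → -7.
The best of these is 5.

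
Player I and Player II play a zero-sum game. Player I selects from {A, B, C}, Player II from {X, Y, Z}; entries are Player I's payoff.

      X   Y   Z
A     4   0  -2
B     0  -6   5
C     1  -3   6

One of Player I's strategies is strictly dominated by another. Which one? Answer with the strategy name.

C gives a strictly higher payoff than B against every column: 1 > 0, -3 > -6, 6 > 5.
So B is strictly dominated and Player I never plays it.

B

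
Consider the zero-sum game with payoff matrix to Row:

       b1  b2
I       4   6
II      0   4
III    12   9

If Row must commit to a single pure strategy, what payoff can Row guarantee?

Row minima: I → 4, II → 0, III → 9.
The best of these is 9.

9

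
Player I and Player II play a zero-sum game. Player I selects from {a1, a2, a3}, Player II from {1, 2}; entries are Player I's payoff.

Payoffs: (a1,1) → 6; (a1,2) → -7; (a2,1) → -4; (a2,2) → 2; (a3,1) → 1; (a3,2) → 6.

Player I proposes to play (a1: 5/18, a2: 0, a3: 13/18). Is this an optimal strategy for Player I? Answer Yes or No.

Yes

Against 1 this mix gives (5/18)·6 + (13/18)·1 = 43/18.
Against 2 this mix gives (5/18)·(-7) + (13/18)·6 = 43/18.
All of Player II's active replies (1, 2) yield 43/18, and no column does worse for Player I. The mix makes Player II indifferent and guarantees 43/18, so it is optimal.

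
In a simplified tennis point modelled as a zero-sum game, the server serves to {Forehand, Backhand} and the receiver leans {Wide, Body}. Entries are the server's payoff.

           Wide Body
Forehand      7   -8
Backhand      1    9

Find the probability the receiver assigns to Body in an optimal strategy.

6/23

Row minima: Forehand → -8, Backhand → 1; maximin = 1.
Column maxima: Wide → 7, Body → 9; minimax = 7.
1 ≠ 7, so there is no saddle point; optimal play is mixed.
Let the server play Forehand with probability p. Expected payoff against Wide: 7p + 1(1−p) = 6p + 1; against Body: (-8)p + 9(1−p) = −17p + 9.
Setting these equal: 6p + 1 = −17p + 9 ⇒ 23p = 8 ⇒ p = 8/23, and the value is (6)·(8/23) + 1 = 71/23.
For the receiver: with q = P(Wide), equating Forehand's and Backhand's payoffs gives 15q − 8 = −8q + 9 ⇒ q = 17/23.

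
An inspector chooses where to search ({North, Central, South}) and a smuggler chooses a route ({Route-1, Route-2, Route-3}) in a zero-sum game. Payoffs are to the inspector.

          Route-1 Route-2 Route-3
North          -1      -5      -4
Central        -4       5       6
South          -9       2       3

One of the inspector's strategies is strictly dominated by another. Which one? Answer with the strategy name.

Central gives a strictly higher payoff than South against every column: -4 > -9, 5 > 2, 6 > 3.
So South is strictly dominated and the inspector never plays it.

South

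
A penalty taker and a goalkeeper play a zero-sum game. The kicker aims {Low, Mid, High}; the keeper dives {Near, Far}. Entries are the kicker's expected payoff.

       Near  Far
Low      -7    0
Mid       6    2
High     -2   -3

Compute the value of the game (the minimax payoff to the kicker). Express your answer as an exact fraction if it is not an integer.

2

Row minima: Low → -7, Mid → 2, High → -3; maximin = 2.
Column maxima: Near → 6, Far → 2; minimax = 2.
Since maximin = minimax = 2, there is a saddle point and the value is 2.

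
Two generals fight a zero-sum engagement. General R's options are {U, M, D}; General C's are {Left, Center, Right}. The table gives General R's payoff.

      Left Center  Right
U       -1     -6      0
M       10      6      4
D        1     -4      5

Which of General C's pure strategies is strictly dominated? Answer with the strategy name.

Center holds General R's payoff strictly below Left in every row: -6 < -1, 6 < 10, -4 < 1.
So Left is strictly dominated for General C.

Left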